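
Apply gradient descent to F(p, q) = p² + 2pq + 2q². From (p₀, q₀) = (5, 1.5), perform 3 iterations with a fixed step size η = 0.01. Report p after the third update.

∇F = (2p + 2q, 2p + 4q)
Step 1: at (5, 1.5), ∇F = (13, 16) → (5, 1.5) − 0.01·(13, 16) = (4.87, 1.34)
Step 2: at (4.87, 1.34), ∇F = (12.42, 15.1) → (4.87, 1.34) − 0.01·(12.42, 15.1) = (4.7458, 1.189)
Step 3: at (4.7458, 1.189), ∇F = (11.8696, 14.2476) → (4.7458, 1.189) − 0.01·(11.8696, 14.2476) = (4.627104, 1.046524)
p = 4.627104

4.627104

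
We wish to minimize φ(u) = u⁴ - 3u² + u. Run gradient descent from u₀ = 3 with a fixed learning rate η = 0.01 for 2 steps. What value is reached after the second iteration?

1.84022684

φ′(u) = 4u³ - 6u + 1
u₁ = 3 − 0.01·91 = 2.09
u₂ = 2.09 − 0.01·24.977316 = 1.84022684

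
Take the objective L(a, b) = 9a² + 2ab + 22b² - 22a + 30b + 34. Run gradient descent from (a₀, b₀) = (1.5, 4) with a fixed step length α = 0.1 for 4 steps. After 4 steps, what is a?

∇L = (18a + 2b - 22, 2a + 44b + 30)
(a₁, b₁) = (1.5, 4) − 0.1·(13, 209) = (0.2, -16.9)
(a₂, b₂) = (0.2, -16.9) − 0.1·(-52.2, -713.2) = (5.42, 54.42)
(a₃, b₃) = (5.42, 54.42) − 0.1·(184.4, 2435.32) = (-13.02, -189.112)
(a₄, b₄) = (-13.02, -189.112) − 0.1·(-634.584, -8316.968) = (50.4384, 642.5848)
a = 50.4384

50.4384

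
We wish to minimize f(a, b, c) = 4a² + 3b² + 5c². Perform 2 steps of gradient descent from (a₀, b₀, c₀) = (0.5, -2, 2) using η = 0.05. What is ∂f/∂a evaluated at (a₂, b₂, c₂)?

1.44

∇f = (8a, 6b, 10c)
Step 1: at (0.5, -2, 2), ∇f = (4, -12, 20) → (0.5, -2, 2) − 0.05·(4, -12, 20) = (0.3, -1.4, 1)
Step 2: at (0.3, -1.4, 1), ∇f = (2.4, -8.4, 10) → (0.3, -1.4, 1) − 0.05·(2.4, -8.4, 10) = (0.18, -0.98, 0.5)
∂f/∂a at (0.18, -0.98, 0.5) = 1.44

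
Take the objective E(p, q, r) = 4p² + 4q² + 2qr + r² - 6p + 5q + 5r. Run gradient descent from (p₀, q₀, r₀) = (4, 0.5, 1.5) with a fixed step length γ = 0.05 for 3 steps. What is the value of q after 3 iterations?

∇E = (8p - 6, 8q + 2r + 5, 2q + 2r + 5)
(p₁, q₁, r₁) = (4, 0.5, 1.5) − 0.05·(26, 12, 9) = (2.7, -0.1, 1.05)
(p₂, q₂, r₂) = (2.7, -0.1, 1.05) − 0.05·(15.6, 6.3, 6.9) = (1.92, -0.415, 0.705)
(p₃, q₃, r₃) = (1.92, -0.415, 0.705) − 0.05·(9.36, 3.09, 5.58) = (1.452, -0.5695, 0.426)
q = -0.5695

-0.5695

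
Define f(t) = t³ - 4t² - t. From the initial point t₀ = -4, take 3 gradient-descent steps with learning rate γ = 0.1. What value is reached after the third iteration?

-1335.9922427

f′(t) = 3t² - 8t - 1
t₁ = -4 − 0.1·79 = -11.9
t₂ = -11.9 − 0.1·519.03 = -63.803
t₃ = -63.803 − 0.1·12721.892427 = -1335.9922427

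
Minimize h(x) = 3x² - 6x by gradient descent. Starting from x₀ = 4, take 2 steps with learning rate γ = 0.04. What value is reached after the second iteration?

2.7328

h′(x) = 6x - 6
x₁ = 4 − 0.04·18 = 3.28
x₂ = 3.28 − 0.04·13.68 = 2.7328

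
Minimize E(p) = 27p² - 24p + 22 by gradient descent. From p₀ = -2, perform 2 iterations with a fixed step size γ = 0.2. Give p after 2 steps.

-234.32

E′(p) = 54p - 24
p₁ = -2 − 0.2·(-132) = 24.4
p₂ = 24.4 − 0.2·1293.6 = -234.32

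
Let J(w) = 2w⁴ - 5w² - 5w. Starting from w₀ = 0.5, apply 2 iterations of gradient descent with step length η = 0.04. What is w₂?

1.20046208

J′(w) = 8w³ - 10w - 5
Step 1: J′(0.5) = -9; w₁ = 0.5 − 0.04·(-9) = 0.86
Step 2: J′(0.86) = -8.511552; w₂ = 0.86 − 0.04·(-8.511552) = 1.20046208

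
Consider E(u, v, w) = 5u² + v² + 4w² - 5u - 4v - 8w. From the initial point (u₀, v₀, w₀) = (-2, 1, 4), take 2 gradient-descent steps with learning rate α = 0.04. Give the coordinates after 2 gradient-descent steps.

(-0.4, 1.1536, 2.3872)

∇E = (10u - 5, 2v - 4, 8w - 8)
Step 1: at (-2, 1, 4), ∇E = (-25, -2, 24) → (-2, 1, 4) − 0.04·(-25, -2, 24) = (-1, 1.08, 3.04)
Step 2: at (-1, 1.08, 3.04), ∇E = (-15, -1.84, 16.32) → (-1, 1.08, 3.04) − 0.04·(-15, -1.84, 16.32) = (-0.4, 1.1536, 2.3872)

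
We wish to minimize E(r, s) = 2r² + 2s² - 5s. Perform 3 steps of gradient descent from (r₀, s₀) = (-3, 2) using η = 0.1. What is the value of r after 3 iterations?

∇E = (4r, 4s - 5)
Step 1: at (-3, 2), ∇E = (-12, 3) → (-3, 2) − 0.1·(-12, 3) = (-1.8, 1.7)
Step 2: at (-1.8, 1.7), ∇E = (-7.2, 1.8) → (-1.8, 1.7) − 0.1·(-7.2, 1.8) = (-1.08, 1.52)
Step 3: at (-1.08, 1.52), ∇E = (-4.32, 1.08) → (-1.08, 1.52) − 0.1·(-4.32, 1.08) = (-0.648, 1.412)
r = -0.648

-0.648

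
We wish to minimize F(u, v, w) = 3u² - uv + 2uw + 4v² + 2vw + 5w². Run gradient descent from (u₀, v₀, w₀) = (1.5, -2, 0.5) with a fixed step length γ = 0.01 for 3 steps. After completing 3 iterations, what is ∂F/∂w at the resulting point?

3.137681

∇F = (6u - v + 2w, -u + 8v + 2w, 2u + 2v + 10w)
(u₁, v₁, w₁) = (1.5, -2, 0.5) − 0.01·(12, -16.5, 4) = (1.38, -1.835, 0.46)
(u₂, v₂, w₂) = (1.38, -1.835, 0.46) − 0.01·(11.035, -15.14, 3.69) = (1.26965, -1.6836, 0.4231)
(u₃, v₃, w₃) = (1.26965, -1.6836, 0.4231) − 0.01·(10.1477, -13.89225, 3.4031) = (1.168173, -1.5446775, 0.389069)
∂F/∂w at (1.168173, -1.5446775, 0.389069) = 3.137681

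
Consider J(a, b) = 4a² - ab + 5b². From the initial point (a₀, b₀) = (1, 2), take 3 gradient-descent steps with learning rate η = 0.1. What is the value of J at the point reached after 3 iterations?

∇J = (8a - b, -a + 10b)
(a₁, b₁) = (1, 2) − 0.1·(6, 19) = (0.4, 0.1)
(a₂, b₂) = (0.4, 0.1) − 0.1·(3.1, 0.6) = (0.09, 0.04)
(a₃, b₃) = (0.09, 0.04) − 0.1·(0.68, 0.31) = (0.022, 0.009)
J(0.022, 0.009) = 0.002143

0.002143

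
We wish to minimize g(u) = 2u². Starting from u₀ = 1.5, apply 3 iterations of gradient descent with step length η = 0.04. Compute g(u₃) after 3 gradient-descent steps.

g′(u) = 4u
Step 1: g′(1.5) = 6; u₁ = 1.5 − 0.04·6 = 1.26
Step 2: g′(1.26) = 5.04; u₂ = 1.26 − 0.04·5.04 = 1.0584
Step 3: g′(1.0584) = 4.2336; u₃ = 1.0584 − 0.04·4.2336 = 0.889056
g(0.889056) = 1.580841142272

1.580841142272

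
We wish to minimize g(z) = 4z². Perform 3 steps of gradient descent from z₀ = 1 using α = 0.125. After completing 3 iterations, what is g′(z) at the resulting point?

0

g′(z) = 8z
z₁ = 1 − 0.125·8 = 0
z₂ = 0 − 0.125·0 = 0
z₃ = 0 − 0.125·0 = 0
g′(z) at (0) = 0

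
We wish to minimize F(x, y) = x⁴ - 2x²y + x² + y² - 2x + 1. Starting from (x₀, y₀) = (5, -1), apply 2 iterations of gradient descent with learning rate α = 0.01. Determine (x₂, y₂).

(-0.24814592, -0.468832)

∇F = (4x³ - 4xy + 2x - 2, -2x² + 2y)
Step 1: at (5, -1), ∇F = (528, -52) → (5, -1) − 0.01·(528, -52) = (-0.28, -0.48)
Step 2: at (-0.28, -0.48), ∇F = (-3.185408, -1.1168) → (-0.28, -0.48) − 0.01·(-3.185408, -1.1168) = (-0.24814592, -0.468832)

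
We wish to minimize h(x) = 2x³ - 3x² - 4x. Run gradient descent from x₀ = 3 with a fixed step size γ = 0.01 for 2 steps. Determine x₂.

2.449856

h′(x) = 6x² - 6x - 4
x₁ = 3 − 0.01·32 = 2.68
x₂ = 2.68 − 0.01·23.0144 = 2.449856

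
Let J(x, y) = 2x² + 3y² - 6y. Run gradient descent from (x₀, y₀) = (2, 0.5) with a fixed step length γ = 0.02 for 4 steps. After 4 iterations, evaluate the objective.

∇J = (4x, 6y - 6)
(x₁, y₁) = (2, 0.5) − 0.02·(8, -3) = (1.84, 0.56)
(x₂, y₂) = (1.84, 0.56) − 0.02·(7.36, -2.64) = (1.6928, 0.6128)
(x₃, y₃) = (1.6928, 0.6128) − 0.02·(6.7712, -2.3232) = (1.557376, 0.659264)
(x₄, y₄) = (1.557376, 0.659264) − 0.02·(6.229504, -2.044416) = (1.43278592, 0.70015232)
J(1.43278592, 0.70015232) = 1.37547687870464

1.37547687870464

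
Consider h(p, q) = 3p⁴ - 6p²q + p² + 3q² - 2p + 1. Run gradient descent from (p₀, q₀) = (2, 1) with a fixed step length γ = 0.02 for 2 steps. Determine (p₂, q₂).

(0.67518208, 1.229248)

∇h = (12p³ - 12pq + 2p - 2, -6p² + 6q)
(p₁, q₁) = (2, 1) − 0.02·(74, -18) = (0.52, 1.36)
(p₂, q₂) = (0.52, 1.36) − 0.02·(-7.759104, 6.5376) = (0.67518208, 1.229248)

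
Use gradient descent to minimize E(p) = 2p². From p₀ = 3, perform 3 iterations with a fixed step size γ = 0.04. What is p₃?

1.778112

E′(p) = 4p
p₁ = 3 − 0.04·12 = 2.52
p₂ = 2.52 − 0.04·10.08 = 2.1168
p₃ = 2.1168 − 0.04·8.4672 = 1.778112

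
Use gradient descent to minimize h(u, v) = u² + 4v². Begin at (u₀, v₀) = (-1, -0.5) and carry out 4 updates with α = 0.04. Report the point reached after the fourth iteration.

(-0.71639296, -0.10690688)

∇h = (2u, 8v)
(u₁, v₁) = (-1, -0.5) − 0.04·(-2, -4) = (-0.92, -0.34)
(u₂, v₂) = (-0.92, -0.34) − 0.04·(-1.84, -2.72) = (-0.8464, -0.2312)
(u₃, v₃) = (-0.8464, -0.2312) − 0.04·(-1.6928, -1.8496) = (-0.778688, -0.157216)
(u₄, v₄) = (-0.778688, -0.157216) − 0.04·(-1.557376, -1.257728) = (-0.71639296, -0.10690688)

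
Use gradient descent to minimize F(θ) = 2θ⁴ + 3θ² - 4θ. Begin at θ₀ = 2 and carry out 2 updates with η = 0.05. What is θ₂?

F′(θ) = 8θ³ + 6θ - 4
Step 1: F′(2) = 72; θ₁ = 2 − 0.05·72 = -1.6
Step 2: F′(-1.6) = -46.368; θ₂ = -1.6 − 0.05·(-46.368) = 0.7184

0.7184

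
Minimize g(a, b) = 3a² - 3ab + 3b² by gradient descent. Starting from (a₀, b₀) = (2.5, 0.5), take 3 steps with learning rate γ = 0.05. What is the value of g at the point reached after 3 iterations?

∇g = (6a - 3b, -3a + 6b)
Step 1: at (2.5, 0.5), ∇g = (13.5, -4.5) → (2.5, 0.5) − 0.05·(13.5, -4.5) = (1.825, 0.725)
Step 2: at (1.825, 0.725), ∇g = (8.775, -1.125) → (1.825, 0.725) − 0.05·(8.775, -1.125) = (1.38625, 0.78125)
Step 3: at (1.38625, 0.78125), ∇g = (5.97375, 0.52875) → (1.38625, 0.78125) − 0.05·(5.97375, 0.52875) = (1.0875625, 0.7548125)
g(1.0875625, 0.7548125) = 2.79488499609375

2.79488499609375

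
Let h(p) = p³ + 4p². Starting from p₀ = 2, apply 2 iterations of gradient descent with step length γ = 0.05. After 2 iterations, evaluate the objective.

0.403196616

h′(p) = 3p² + 8p
Step 1: h′(2) = 28; p₁ = 2 − 0.05·28 = 0.6
Step 2: h′(0.6) = 5.88; p₂ = 0.6 − 0.05·5.88 = 0.306
h(0.306) = 0.403196616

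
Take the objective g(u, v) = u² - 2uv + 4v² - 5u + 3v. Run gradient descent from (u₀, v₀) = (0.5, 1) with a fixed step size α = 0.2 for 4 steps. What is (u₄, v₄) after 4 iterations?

(2.2024, 0.5136)

∇g = (2u - 2v - 5, -2u + 8v + 3)
(u₁, v₁) = (0.5, 1) − 0.2·(-6, 10) = (1.7, -1)
(u₂, v₂) = (1.7, -1) − 0.2·(0.4, -8.4) = (1.62, 0.68)
(u₃, v₃) = (1.62, 0.68) − 0.2·(-3.12, 5.2) = (2.244, -0.36)
(u₄, v₄) = (2.244, -0.36) − 0.2·(0.208, -4.368) = (2.2024, 0.5136)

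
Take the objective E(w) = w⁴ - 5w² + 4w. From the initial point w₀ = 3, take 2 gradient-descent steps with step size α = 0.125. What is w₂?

E′(w) = 4w³ - 10w + 4
Step 1: E′(3) = 82; w₁ = 3 − 0.125·82 = -7.25
Step 2: E′(-7.25) = -1447.8125; w₂ = -7.25 − 0.125·(-1447.8125) = 173.7265625

173.7265625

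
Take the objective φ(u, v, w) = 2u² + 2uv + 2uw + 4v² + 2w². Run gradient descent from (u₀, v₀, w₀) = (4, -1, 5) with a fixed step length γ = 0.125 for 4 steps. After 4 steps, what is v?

∇φ = (4u + 2v + 2w, 2u + 8v, 2u + 4w)
Step 1: at (4, -1, 5), ∇φ = (24, 0, 28) → (4, -1, 5) − 0.125·(24, 0, 28) = (1, -1, 1.5)
Step 2: at (1, -1, 1.5), ∇φ = (5, -6, 8) → (1, -1, 1.5) − 0.125·(5, -6, 8) = (0.375, -0.25, 0.5)
Step 3: at (0.375, -0.25, 0.5), ∇φ = (2, -1.25, 2.75) → (0.375, -0.25, 0.5) − 0.125·(2, -1.25, 2.75) = (0.125, -0.09375, 0.15625)
Step 4: at (0.125, -0.09375, 0.15625), ∇φ = (0.625, -0.5, 0.875) → (0.125, -0.09375, 0.15625) − 0.125·(0.625, -0.5, 0.875) = (0.046875, -0.03125, 0.046875)
v = -0.03125

-0.03125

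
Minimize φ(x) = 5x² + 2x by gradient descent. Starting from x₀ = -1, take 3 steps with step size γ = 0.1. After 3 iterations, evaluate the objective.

φ′(x) = 10x + 2
Step 1: φ′(-1) = -8; x₁ = -1 − 0.1·(-8) = -0.2
Step 2: φ′(-0.2) = 0; x₂ = -0.2 − 0.1·0 = -0.2
Step 3: φ′(-0.2) = 0; x₃ = -0.2 − 0.1·0 = -0.2
φ(-0.2) = -0.2

-0.2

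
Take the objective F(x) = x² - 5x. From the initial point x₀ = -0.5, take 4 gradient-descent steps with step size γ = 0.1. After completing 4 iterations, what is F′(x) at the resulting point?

-2.4576

F′(x) = 2x - 5
Step 1: F′(-0.5) = -6; x₁ = -0.5 − 0.1·(-6) = 0.1
Step 2: F′(0.1) = -4.8; x₂ = 0.1 − 0.1·(-4.8) = 0.58
Step 3: F′(0.58) = -3.84; x₃ = 0.58 − 0.1·(-3.84) = 0.964
Step 4: F′(0.964) = -3.072; x₄ = 0.964 − 0.1·(-3.072) = 1.2712
F′(x) at (1.2712) = -2.4576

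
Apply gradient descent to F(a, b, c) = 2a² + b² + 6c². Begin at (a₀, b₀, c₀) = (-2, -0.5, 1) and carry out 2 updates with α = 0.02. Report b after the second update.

∇F = (4a, 2b, 12c)
(a₁, b₁, c₁) = (-2, -0.5, 1) − 0.02·(-8, -1, 12) = (-1.84, -0.48, 0.76)
(a₂, b₂, c₂) = (-1.84, -0.48, 0.76) − 0.02·(-7.36, -0.96, 9.12) = (-1.6928, -0.4608, 0.5776)
b = -0.4608

-0.4608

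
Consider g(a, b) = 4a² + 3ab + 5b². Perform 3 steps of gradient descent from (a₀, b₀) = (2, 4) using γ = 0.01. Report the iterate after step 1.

(1.72, 3.54)

∇g = (8a + 3b, 3a + 10b)
(a₁, b₁) = (2, 4) − 0.01·(28, 46) = (1.72, 3.54)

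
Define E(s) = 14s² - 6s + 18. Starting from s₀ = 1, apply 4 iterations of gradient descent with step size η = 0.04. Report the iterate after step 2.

0.2256

E′(s) = 28s - 6
Step 1: E′(1) = 22; s₁ = 1 − 0.04·22 = 0.12
Step 2: E′(0.12) = -2.64; s₂ = 0.12 − 0.04·(-2.64) = 0.2256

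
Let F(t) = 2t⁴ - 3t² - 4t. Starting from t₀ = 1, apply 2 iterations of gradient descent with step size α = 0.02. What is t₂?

F′(t) = 8t³ - 6t - 4
Step 1: F′(1) = -2; t₁ = 1 − 0.02·(-2) = 1.04
Step 2: F′(1.04) = -1.241088; t₂ = 1.04 − 0.02·(-1.241088) = 1.06482176

1.06482176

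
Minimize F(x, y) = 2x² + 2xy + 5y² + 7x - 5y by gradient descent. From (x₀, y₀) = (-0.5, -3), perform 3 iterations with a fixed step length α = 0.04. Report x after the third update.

-0.679008

∇F = (4x + 2y + 7, 2x + 10y - 5)
(x₁, y₁) = (-0.5, -3) − 0.04·(-1, -36) = (-0.46, -1.56)
(x₂, y₂) = (-0.46, -1.56) − 0.04·(2.04, -21.52) = (-0.5416, -0.6992)
(x₃, y₃) = (-0.5416, -0.6992) − 0.04·(3.4352, -13.0752) = (-0.679008, -0.176192)
x = -0.679008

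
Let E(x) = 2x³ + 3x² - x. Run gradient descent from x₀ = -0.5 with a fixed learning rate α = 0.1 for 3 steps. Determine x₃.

0.08415625

E′(x) = 6x² + 6x - 1
Step 1: E′(-0.5) = -2.5; x₁ = -0.5 − 0.1·(-2.5) = -0.25
Step 2: E′(-0.25) = -2.125; x₂ = -0.25 − 0.1·(-2.125) = -0.0375
Step 3: E′(-0.0375) = -1.2165625; x₃ = -0.0375 − 0.1·(-1.2165625) = 0.08415625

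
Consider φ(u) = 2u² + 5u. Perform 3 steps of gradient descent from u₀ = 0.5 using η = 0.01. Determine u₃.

φ′(u) = 4u + 5
u₁ = 0.5 − 0.01·7 = 0.43
u₂ = 0.43 − 0.01·6.72 = 0.3628
u₃ = 0.3628 − 0.01·6.4512 = 0.298288

0.298288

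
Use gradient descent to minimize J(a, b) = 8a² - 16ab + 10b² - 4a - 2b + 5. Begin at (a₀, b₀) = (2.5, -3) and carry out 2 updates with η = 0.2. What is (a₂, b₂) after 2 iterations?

∇J = (16a - 16b - 4, -16a + 20b - 2)
(a₁, b₁) = (2.5, -3) − 0.2·(84, -102) = (-14.3, 17.4)
(a₂, b₂) = (-14.3, 17.4) − 0.2·(-511.2, 574.8) = (87.94, -97.56)

(87.94, -97.56)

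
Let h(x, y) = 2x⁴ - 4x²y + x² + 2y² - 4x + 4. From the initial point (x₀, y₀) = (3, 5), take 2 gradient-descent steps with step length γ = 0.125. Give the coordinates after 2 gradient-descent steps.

(720.265625, 46.28125)

∇h = (8x³ - 8xy + 2x - 4, -4x² + 4y)
(x₁, y₁) = (3, 5) − 0.125·(98, -16) = (-9.25, 7)
(x₂, y₂) = (-9.25, 7) − 0.125·(-5836.125, -314.25) = (720.265625, 46.28125)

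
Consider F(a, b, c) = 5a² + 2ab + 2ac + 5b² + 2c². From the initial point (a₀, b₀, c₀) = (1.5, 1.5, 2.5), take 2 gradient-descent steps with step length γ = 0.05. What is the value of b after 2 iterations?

∇F = (10a + 2b + 2c, 2a + 10b, 2a + 4c)
Step 1: at (1.5, 1.5, 2.5), ∇F = (23, 18, 13) → (1.5, 1.5, 2.5) − 0.05·(23, 18, 13) = (0.35, 0.6, 1.85)
Step 2: at (0.35, 0.6, 1.85), ∇F = (8.4, 6.7, 8.1) → (0.35, 0.6, 1.85) − 0.05·(8.4, 6.7, 8.1) = (-0.07, 0.265, 1.445)
b = 0.265

0.265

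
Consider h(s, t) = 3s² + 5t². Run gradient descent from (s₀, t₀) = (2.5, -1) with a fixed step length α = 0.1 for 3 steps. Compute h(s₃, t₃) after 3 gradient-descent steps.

0.0768

∇h = (6s, 10t)
Step 1: at (2.5, -1), ∇h = (15, -10) → (2.5, -1) − 0.1·(15, -10) = (1, 0)
Step 2: at (1, 0), ∇h = (6, 0) → (1, 0) − 0.1·(6, 0) = (0.4, 0)
Step 3: at (0.4, 0), ∇h = (2.4, 0) → (0.4, 0) − 0.1·(2.4, 0) = (0.16, 0)
h(0.16, 0) = 0.0768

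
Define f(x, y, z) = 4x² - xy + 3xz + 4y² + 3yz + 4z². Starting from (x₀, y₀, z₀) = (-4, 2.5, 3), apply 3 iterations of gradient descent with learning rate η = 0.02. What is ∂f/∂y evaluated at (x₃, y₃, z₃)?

16.037328

∇f = (8x - y + 3z, -x + 8y + 3z, 3x + 3y + 8z)
Step 1: at (-4, 2.5, 3), ∇f = (-25.5, 33, 19.5) → (-4, 2.5, 3) − 0.02·(-25.5, 33, 19.5) = (-3.49, 1.84, 2.61)
Step 2: at (-3.49, 1.84, 2.61), ∇f = (-21.93, 26.04, 15.93) → (-3.49, 1.84, 2.61) − 0.02·(-21.93, 26.04, 15.93) = (-3.0514, 1.3192, 2.2914)
Step 3: at (-3.0514, 1.3192, 2.2914), ∇f = (-18.8562, 20.4792, 13.1346) → (-3.0514, 1.3192, 2.2914) − 0.02·(-18.8562, 20.4792, 13.1346) = (-2.674276, 0.909616, 2.028708)
∂f/∂y at (-2.674276, 0.909616, 2.028708) = 16.037328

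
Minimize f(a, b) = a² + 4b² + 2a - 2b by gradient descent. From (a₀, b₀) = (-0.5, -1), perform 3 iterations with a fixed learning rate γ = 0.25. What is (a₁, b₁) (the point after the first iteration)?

∇f = (2a + 2, 8b - 2)
(a₁, b₁) = (-0.5, -1) − 0.25·(1, -10) = (-0.75, 1.5)

(-0.75, 1.5)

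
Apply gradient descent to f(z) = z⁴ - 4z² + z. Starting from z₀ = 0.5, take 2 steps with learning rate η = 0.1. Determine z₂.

f′(z) = 4z³ - 8z + 1
z₁ = 0.5 − 0.1·(-2.5) = 0.75
z₂ = 0.75 − 0.1·(-3.3125) = 1.08125

1.08125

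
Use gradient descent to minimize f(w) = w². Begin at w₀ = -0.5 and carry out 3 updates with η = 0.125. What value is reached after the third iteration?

f′(w) = 2w
w₁ = -0.5 − 0.125·(-1) = -0.375
w₂ = -0.375 − 0.125·(-0.75) = -0.28125
w₃ = -0.28125 − 0.125·(-0.5625) = -0.2109375

-0.2109375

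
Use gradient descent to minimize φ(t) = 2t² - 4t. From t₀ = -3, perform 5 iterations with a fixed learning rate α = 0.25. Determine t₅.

1

φ′(t) = 4t - 4
Step 1: φ′(-3) = -16; t₁ = -3 − 0.25·(-16) = 1
Step 2: φ′(1) = 0; t₂ = 1 − 0.25·0 = 1
Step 3: φ′(1) = 0; t₃ = 1 − 0.25·0 = 1
Step 4: φ′(1) = 0; t₄ = 1 − 0.25·0 = 1
Step 5: φ′(1) = 0; t₅ = 1 − 0.25·0 = 1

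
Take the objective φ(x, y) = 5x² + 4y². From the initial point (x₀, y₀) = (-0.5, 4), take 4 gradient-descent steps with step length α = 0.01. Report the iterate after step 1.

(-0.45, 3.68)

∇φ = (10x, 8y)
Step 1: at (-0.5, 4), ∇φ = (-5, 32) → (-0.5, 4) − 0.01·(-5, 32) = (-0.45, 3.68)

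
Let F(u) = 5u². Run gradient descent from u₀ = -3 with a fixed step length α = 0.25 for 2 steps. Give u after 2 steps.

F′(u) = 10u
Step 1: F′(-3) = -30; u₁ = -3 − 0.25·(-30) = 4.5
Step 2: F′(4.5) = 45; u₂ = 4.5 − 0.25·45 = -6.75

-6.75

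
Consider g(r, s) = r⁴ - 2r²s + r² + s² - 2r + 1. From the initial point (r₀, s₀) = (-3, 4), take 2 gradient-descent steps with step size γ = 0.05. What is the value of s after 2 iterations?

4.066

∇g = (4r³ - 4rs + 2r - 2, -2r² + 2s)
Step 1: at (-3, 4), ∇g = (-68, -10) → (-3, 4) − 0.05·(-68, -10) = (0.4, 4.5)
Step 2: at (0.4, 4.5), ∇g = (-8.144, 8.68) → (0.4, 4.5) − 0.05·(-8.144, 8.68) = (0.8072, 4.066)
s = 4.066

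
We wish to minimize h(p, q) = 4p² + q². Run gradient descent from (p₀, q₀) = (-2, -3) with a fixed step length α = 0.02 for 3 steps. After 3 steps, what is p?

-1.185408

∇h = (8p, 2q)
(p₁, q₁) = (-2, -3) − 0.02·(-16, -6) = (-1.68, -2.88)
(p₂, q₂) = (-1.68, -2.88) − 0.02·(-13.44, -5.76) = (-1.4112, -2.7648)
(p₃, q₃) = (-1.4112, -2.7648) − 0.02·(-11.2896, -5.5296) = (-1.185408, -2.654208)
p = -1.185408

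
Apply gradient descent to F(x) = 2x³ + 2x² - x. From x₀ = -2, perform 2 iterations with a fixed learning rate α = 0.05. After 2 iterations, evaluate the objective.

F′(x) = 6x² + 4x - 1
Step 1: F′(-2) = 15; x₁ = -2 − 0.05·15 = -2.75
Step 2: F′(-2.75) = 33.375; x₂ = -2.75 − 0.05·33.375 = -4.41875
F(-4.41875) = -129.08584130859375

-129.08584130859375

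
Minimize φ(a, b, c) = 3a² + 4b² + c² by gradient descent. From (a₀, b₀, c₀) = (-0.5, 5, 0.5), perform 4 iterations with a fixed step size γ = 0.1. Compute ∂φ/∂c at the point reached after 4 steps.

∇φ = (6a, 8b, 2c)
Step 1: at (-0.5, 5, 0.5), ∇φ = (-3, 40, 1) → (-0.5, 5, 0.5) − 0.1·(-3, 40, 1) = (-0.2, 1, 0.4)
Step 2: at (-0.2, 1, 0.4), ∇φ = (-1.2, 8, 0.8) → (-0.2, 1, 0.4) − 0.1·(-1.2, 8, 0.8) = (-0.08, 0.2, 0.32)
Step 3: at (-0.08, 0.2, 0.32), ∇φ = (-0.48, 1.6, 0.64) → (-0.08, 0.2, 0.32) − 0.1·(-0.48, 1.6, 0.64) = (-0.032, 0.04, 0.256)
Step 4: at (-0.032, 0.04, 0.256), ∇φ = (-0.192, 0.32, 0.512) → (-0.032, 0.04, 0.256) − 0.1·(-0.192, 0.32, 0.512) = (-0.0128, 0.008, 0.2048)
∂φ/∂c at (-0.0128, 0.008, 0.2048) = 0.4096

0.4096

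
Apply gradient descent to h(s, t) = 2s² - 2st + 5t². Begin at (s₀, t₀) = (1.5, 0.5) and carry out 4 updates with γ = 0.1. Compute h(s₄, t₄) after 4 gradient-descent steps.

0.15368

∇h = (4s - 2t, -2s + 10t)
(s₁, t₁) = (1.5, 0.5) − 0.1·(5, 2) = (1, 0.3)
(s₂, t₂) = (1, 0.3) − 0.1·(3.4, 1) = (0.66, 0.2)
(s₃, t₃) = (0.66, 0.2) − 0.1·(2.24, 0.68) = (0.436, 0.132)
(s₄, t₄) = (0.436, 0.132) − 0.1·(1.48, 0.448) = (0.288, 0.0872)
h(0.288, 0.0872) = 0.15368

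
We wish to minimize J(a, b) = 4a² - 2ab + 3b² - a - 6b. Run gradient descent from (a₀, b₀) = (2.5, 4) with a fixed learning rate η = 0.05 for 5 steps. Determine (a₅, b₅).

(0.896445, 1.90146)

∇J = (8a - 2b - 1, -2a + 6b - 6)
(a₁, b₁) = (2.5, 4) − 0.05·(11, 13) = (1.95, 3.35)
(a₂, b₂) = (1.95, 3.35) − 0.05·(7.9, 10.2) = (1.555, 2.84)
(a₃, b₃) = (1.555, 2.84) − 0.05·(5.76, 7.93) = (1.267, 2.4435)
(a₄, b₄) = (1.267, 2.4435) − 0.05·(4.249, 6.127) = (1.05455, 2.13715)
(a₅, b₅) = (1.05455, 2.13715) − 0.05·(3.1621, 4.7138) = (0.896445, 1.90146)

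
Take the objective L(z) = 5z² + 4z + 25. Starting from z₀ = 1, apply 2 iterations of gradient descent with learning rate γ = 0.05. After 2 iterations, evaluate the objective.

24.8125

L′(z) = 10z + 4
Step 1: L′(1) = 14; z₁ = 1 − 0.05·14 = 0.3
Step 2: L′(0.3) = 7; z₂ = 0.3 − 0.05·7 = -0.05
L(-0.05) = 24.8125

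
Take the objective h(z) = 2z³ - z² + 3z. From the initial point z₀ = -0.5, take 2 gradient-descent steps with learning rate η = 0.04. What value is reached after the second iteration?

h′(z) = 6z² - 2z + 3
Step 1: h′(-0.5) = 5.5; z₁ = -0.5 − 0.04·5.5 = -0.72
Step 2: h′(-0.72) = 7.5504; z₂ = -0.72 − 0.04·7.5504 = -1.022016

-1.022016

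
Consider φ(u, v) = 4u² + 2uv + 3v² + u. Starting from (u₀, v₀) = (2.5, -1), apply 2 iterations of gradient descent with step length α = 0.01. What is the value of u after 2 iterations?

∇φ = (8u + 2v + 1, 2u + 6v)
Step 1: at (2.5, -1), ∇φ = (19, -1) → (2.5, -1) − 0.01·(19, -1) = (2.31, -0.99)
Step 2: at (2.31, -0.99), ∇φ = (17.5, -1.32) → (2.31, -0.99) − 0.01·(17.5, -1.32) = (2.135, -0.9768)
u = 2.135

2.135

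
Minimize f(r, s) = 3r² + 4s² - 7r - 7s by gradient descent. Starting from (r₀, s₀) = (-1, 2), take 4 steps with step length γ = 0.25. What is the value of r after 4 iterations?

∇f = (6r - 7, 8s - 7)
Step 1: at (-1, 2), ∇f = (-13, 9) → (-1, 2) − 0.25·(-13, 9) = (2.25, -0.25)
Step 2: at (2.25, -0.25), ∇f = (6.5, -9) → (2.25, -0.25) − 0.25·(6.5, -9) = (0.625, 2)
Step 3: at (0.625, 2), ∇f = (-3.25, 9) → (0.625, 2) − 0.25·(-3.25, 9) = (1.4375, -0.25)
Step 4: at (1.4375, -0.25), ∇f = (1.625, -9) → (1.4375, -0.25) − 0.25·(1.625, -9) = (1.03125, 2)
r = 1.03125

1.03125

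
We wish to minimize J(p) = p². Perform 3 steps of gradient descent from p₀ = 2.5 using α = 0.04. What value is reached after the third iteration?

1.94672

J′(p) = 2p
p₁ = 2.5 − 0.04·5 = 2.3
p₂ = 2.3 − 0.04·4.6 = 2.116
p₃ = 2.116 − 0.04·4.232 = 1.94672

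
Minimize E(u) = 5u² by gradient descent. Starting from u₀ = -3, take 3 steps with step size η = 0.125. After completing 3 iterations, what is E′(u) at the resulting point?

E′(u) = 10u
Step 1: E′(-3) = -30; u₁ = -3 − 0.125·(-30) = 0.75
Step 2: E′(0.75) = 7.5; u₂ = 0.75 − 0.125·7.5 = -0.1875
Step 3: E′(-0.1875) = -1.875; u₃ = -0.1875 − 0.125·(-1.875) = 0.046875
E′(u) at (0.046875) = 0.46875

0.46875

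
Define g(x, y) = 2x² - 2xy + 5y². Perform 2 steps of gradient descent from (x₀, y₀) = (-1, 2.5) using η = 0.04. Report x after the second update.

-0.424

∇g = (4x - 2y, -2x + 10y)
(x₁, y₁) = (-1, 2.5) − 0.04·(-9, 27) = (-0.64, 1.42)
(x₂, y₂) = (-0.64, 1.42) − 0.04·(-5.4, 15.48) = (-0.424, 0.8008)
x = -0.424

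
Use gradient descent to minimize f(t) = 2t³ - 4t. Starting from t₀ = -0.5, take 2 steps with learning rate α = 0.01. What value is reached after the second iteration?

f′(t) = 6t² - 4
Step 1: f′(-0.5) = -2.5; t₁ = -0.5 − 0.01·(-2.5) = -0.475
Step 2: f′(-0.475) = -2.64625; t₂ = -0.475 − 0.01·(-2.64625) = -0.4485375

-0.4485375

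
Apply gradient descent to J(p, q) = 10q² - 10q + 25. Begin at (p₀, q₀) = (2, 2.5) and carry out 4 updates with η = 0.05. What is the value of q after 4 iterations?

∇J = (0, 20q - 10)
(p₁, q₁) = (2, 2.5) − 0.05·(0, 40) = (2, 0.5)
(p₂, q₂) = (2, 0.5) − 0.05·(0, 0) = (2, 0.5)
(p₃, q₃) = (2, 0.5) − 0.05·(0, 0) = (2, 0.5)
(p₄, q₄) = (2, 0.5) − 0.05·(0, 0) = (2, 0.5)
q = 0.5

0.5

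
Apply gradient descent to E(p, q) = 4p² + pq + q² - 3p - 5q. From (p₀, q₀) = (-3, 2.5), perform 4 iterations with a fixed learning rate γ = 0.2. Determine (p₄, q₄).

∇E = (8p + q - 3, p + 2q - 5)
(p₁, q₁) = (-3, 2.5) − 0.2·(-24.5, -3) = (1.9, 3.1)
(p₂, q₂) = (1.9, 3.1) − 0.2·(15.3, 3.1) = (-1.16, 2.48)
(p₃, q₃) = (-1.16, 2.48) − 0.2·(-9.8, -1.2) = (0.8, 2.72)
(p₄, q₄) = (0.8, 2.72) − 0.2·(6.12, 1.24) = (-0.424, 2.472)

(-0.424, 2.472)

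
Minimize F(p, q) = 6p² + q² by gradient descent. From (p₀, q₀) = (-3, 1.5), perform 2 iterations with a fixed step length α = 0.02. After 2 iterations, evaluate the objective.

19.9266048

∇F = (12p, 2q)
(p₁, q₁) = (-3, 1.5) − 0.02·(-36, 3) = (-2.28, 1.44)
(p₂, q₂) = (-2.28, 1.44) − 0.02·(-27.36, 2.88) = (-1.7328, 1.3824)
F(-1.7328, 1.3824) = 19.9266048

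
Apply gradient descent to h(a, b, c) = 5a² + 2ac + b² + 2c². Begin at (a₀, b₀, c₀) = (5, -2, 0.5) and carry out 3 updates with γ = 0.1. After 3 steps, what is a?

∇h = (10a + 2c, 2b, 2a + 4c)
Step 1: at (5, -2, 0.5), ∇h = (51, -4, 12) → (5, -2, 0.5) − 0.1·(51, -4, 12) = (-0.1, -1.6, -0.7)
Step 2: at (-0.1, -1.6, -0.7), ∇h = (-2.4, -3.2, -3) → (-0.1, -1.6, -0.7) − 0.1·(-2.4, -3.2, -3) = (0.14, -1.28, -0.4)
Step 3: at (0.14, -1.28, -0.4), ∇h = (0.6, -2.56, -1.32) → (0.14, -1.28, -0.4) − 0.1·(0.6, -2.56, -1.32) = (0.08, -1.024, -0.268)
a = 0.08

0.08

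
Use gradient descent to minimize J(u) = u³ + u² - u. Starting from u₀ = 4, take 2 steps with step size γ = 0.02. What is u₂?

J′(u) = 3u² + 2u - 1
u₁ = 4 − 0.02·55 = 2.9
u₂ = 2.9 − 0.02·30.03 = 2.2994

2.2994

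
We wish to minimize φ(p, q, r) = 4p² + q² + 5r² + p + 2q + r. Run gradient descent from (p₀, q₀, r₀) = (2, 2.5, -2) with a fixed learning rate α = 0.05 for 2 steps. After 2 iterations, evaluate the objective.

10.39375

∇φ = (8p + 1, 2q + 2, 10r + 1)
(p₁, q₁, r₁) = (2, 2.5, -2) − 0.05·(17, 7, -19) = (1.15, 2.15, -1.05)
(p₂, q₂, r₂) = (1.15, 2.15, -1.05) − 0.05·(10.2, 6.3, -9.5) = (0.64, 1.835, -0.575)
φ(0.64, 1.835, -0.575) = 10.39375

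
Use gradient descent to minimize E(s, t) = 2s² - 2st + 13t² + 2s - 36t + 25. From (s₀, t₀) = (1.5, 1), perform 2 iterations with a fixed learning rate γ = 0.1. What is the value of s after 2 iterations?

∇E = (4s - 2t + 2, -2s + 26t - 36)
(s₁, t₁) = (1.5, 1) − 0.1·(6, -13) = (0.9, 2.3)
(s₂, t₂) = (0.9, 2.3) − 0.1·(1, 22) = (0.8, 0.1)
s = 0.8

0.8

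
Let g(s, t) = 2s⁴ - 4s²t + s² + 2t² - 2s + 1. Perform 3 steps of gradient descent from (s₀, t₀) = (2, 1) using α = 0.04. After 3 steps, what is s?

0.18526208

∇g = (8s³ - 8st + 2s - 2, -4s² + 4t)
(s₁, t₁) = (2, 1) − 0.04·(50, -12) = (0, 1.48)
(s₂, t₂) = (0, 1.48) − 0.04·(-2, 5.92) = (0.08, 1.2432)
(s₃, t₃) = (0.08, 1.2432) − 0.04·(-2.631552, 4.9472) = (0.18526208, 1.045312)
s = 0.18526208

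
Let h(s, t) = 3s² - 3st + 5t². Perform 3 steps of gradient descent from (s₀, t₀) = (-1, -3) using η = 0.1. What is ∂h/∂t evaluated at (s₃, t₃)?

∇h = (6s - 3t, -3s + 10t)
Step 1: at (-1, -3), ∇h = (3, -27) → (-1, -3) − 0.1·(3, -27) = (-1.3, -0.3)
Step 2: at (-1.3, -0.3), ∇h = (-6.9, 0.9) → (-1.3, -0.3) − 0.1·(-6.9, 0.9) = (-0.61, -0.39)
Step 3: at (-0.61, -0.39), ∇h = (-2.49, -2.07) → (-0.61, -0.39) − 0.1·(-2.49, -2.07) = (-0.361, -0.183)
∂h/∂t at (-0.361, -0.183) = -0.747

-0.747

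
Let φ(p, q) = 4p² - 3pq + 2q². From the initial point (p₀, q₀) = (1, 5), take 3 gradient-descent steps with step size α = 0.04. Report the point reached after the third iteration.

(1.398272, 3.343872)

∇φ = (8p - 3q, -3p + 4q)
(p₁, q₁) = (1, 5) − 0.04·(-7, 17) = (1.28, 4.32)
(p₂, q₂) = (1.28, 4.32) − 0.04·(-2.72, 13.44) = (1.3888, 3.7824)
(p₃, q₃) = (1.3888, 3.7824) − 0.04·(-0.2368, 10.9632) = (1.398272, 3.343872)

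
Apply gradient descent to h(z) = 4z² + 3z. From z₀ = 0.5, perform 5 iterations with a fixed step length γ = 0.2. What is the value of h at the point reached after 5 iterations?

-0.5439822336

h′(z) = 8z + 3
Step 1: h′(0.5) = 7; z₁ = 0.5 − 0.2·7 = -0.9
Step 2: h′(-0.9) = -4.2; z₂ = -0.9 − 0.2·(-4.2) = -0.06
Step 3: h′(-0.06) = 2.52; z₃ = -0.06 − 0.2·2.52 = -0.564
Step 4: h′(-0.564) = -1.512; z₄ = -0.564 − 0.2·(-1.512) = -0.2616
Step 5: h′(-0.2616) = 0.9072; z₅ = -0.2616 − 0.2·0.9072 = -0.44304
h(-0.44304) = -0.5439822336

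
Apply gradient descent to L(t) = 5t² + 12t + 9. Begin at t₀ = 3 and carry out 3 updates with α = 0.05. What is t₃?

-0.675

L′(t) = 10t + 12
Step 1: L′(3) = 42; t₁ = 3 − 0.05·42 = 0.9
Step 2: L′(0.9) = 21; t₂ = 0.9 − 0.05·21 = -0.15
Step 3: L′(-0.15) = 10.5; t₃ = -0.15 − 0.05·10.5 = -0.675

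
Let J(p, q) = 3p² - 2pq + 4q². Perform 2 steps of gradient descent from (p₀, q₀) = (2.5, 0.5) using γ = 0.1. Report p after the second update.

0.56

∇J = (6p - 2q, -2p + 8q)
Step 1: at (2.5, 0.5), ∇J = (14, -1) → (2.5, 0.5) − 0.1·(14, -1) = (1.1, 0.6)
Step 2: at (1.1, 0.6), ∇J = (5.4, 2.6) → (1.1, 0.6) − 0.1·(5.4, 2.6) = (0.56, 0.34)
p = 0.56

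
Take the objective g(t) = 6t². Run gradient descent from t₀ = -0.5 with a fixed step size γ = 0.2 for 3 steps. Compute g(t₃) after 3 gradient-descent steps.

11.294304

g′(t) = 12t
t₁ = -0.5 − 0.2·(-6) = 0.7
t₂ = 0.7 − 0.2·8.4 = -0.98
t₃ = -0.98 − 0.2·(-11.76) = 1.372
g(1.372) = 11.294304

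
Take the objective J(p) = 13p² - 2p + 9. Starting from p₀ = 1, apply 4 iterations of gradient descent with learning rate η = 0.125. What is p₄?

23.734375

J′(p) = 26p - 2
p₁ = 1 − 0.125·24 = -2
p₂ = -2 − 0.125·(-54) = 4.75
p₃ = 4.75 − 0.125·121.5 = -10.4375
p₄ = -10.4375 − 0.125·(-273.375) = 23.734375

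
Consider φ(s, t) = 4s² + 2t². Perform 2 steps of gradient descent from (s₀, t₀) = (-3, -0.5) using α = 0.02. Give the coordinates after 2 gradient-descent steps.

(-2.1168, -0.4232)

∇φ = (8s, 4t)
Step 1: at (-3, -0.5), ∇φ = (-24, -2) → (-3, -0.5) − 0.02·(-24, -2) = (-2.52, -0.46)
Step 2: at (-2.52, -0.46), ∇φ = (-20.16, -1.84) → (-2.52, -0.46) − 0.02·(-20.16, -1.84) = (-2.1168, -0.4232)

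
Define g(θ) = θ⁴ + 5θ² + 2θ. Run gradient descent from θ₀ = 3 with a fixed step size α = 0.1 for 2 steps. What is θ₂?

g′(θ) = 4θ³ + 10θ + 2
θ₁ = 3 − 0.1·140 = -11
θ₂ = -11 − 0.1·(-5432) = 532.2

532.2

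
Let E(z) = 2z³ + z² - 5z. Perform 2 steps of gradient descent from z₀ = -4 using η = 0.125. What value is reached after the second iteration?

E′(z) = 6z² + 2z - 5
z₁ = -4 − 0.125·83 = -14.375
z₂ = -14.375 − 0.125·1206.09375 = -165.13671875

-165.13671875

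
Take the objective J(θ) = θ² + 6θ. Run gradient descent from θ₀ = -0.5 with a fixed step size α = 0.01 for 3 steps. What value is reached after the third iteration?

J′(θ) = 2θ + 6
θ₁ = -0.5 − 0.01·5 = -0.55
θ₂ = -0.55 − 0.01·4.9 = -0.599
θ₃ = -0.599 − 0.01·4.802 = -0.64702

-0.64702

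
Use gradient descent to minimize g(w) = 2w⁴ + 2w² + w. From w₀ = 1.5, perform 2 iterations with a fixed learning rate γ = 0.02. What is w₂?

g′(w) = 8w³ + 4w + 1
Step 1: g′(1.5) = 34; w₁ = 1.5 − 0.02·34 = 0.82
Step 2: g′(0.82) = 8.690944; w₂ = 0.82 − 0.02·8.690944 = 0.64618112

0.64618112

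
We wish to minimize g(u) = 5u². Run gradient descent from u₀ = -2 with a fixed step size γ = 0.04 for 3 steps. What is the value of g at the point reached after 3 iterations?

g′(u) = 10u
u₁ = -2 − 0.04·(-20) = -1.2
u₂ = -1.2 − 0.04·(-12) = -0.72
u₃ = -0.72 − 0.04·(-7.2) = -0.432
g(-0.432) = 0.93312

0.93312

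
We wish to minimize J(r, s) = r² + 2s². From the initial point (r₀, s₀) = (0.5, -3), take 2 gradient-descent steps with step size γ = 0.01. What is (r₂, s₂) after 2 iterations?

∇J = (2r, 4s)
(r₁, s₁) = (0.5, -3) − 0.01·(1, -12) = (0.49, -2.88)
(r₂, s₂) = (0.49, -2.88) − 0.01·(0.98, -11.52) = (0.4802, -2.7648)

(0.4802, -2.7648)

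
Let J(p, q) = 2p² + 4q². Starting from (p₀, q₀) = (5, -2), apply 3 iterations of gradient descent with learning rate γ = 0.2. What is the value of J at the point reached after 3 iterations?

0.749696

∇J = (4p, 8q)
(p₁, q₁) = (5, -2) − 0.2·(20, -16) = (1, 1.2)
(p₂, q₂) = (1, 1.2) − 0.2·(4, 9.6) = (0.2, -0.72)
(p₃, q₃) = (0.2, -0.72) − 0.2·(0.8, -5.76) = (0.04, 0.432)
J(0.04, 0.432) = 0.749696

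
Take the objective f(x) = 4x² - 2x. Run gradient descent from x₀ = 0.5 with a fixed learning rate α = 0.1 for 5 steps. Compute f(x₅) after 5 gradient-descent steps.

-0.2499999744

f′(x) = 8x - 2
x₁ = 0.5 − 0.1·2 = 0.3
x₂ = 0.3 − 0.1·0.4 = 0.26
x₃ = 0.26 − 0.1·0.08 = 0.252
x₄ = 0.252 − 0.1·0.016 = 0.2504
x₅ = 0.2504 − 0.1·0.0032 = 0.25008
f(0.25008) = -0.2499999744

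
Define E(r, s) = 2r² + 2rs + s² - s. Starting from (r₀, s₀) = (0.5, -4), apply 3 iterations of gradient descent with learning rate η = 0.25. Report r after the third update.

0.875

∇E = (4r + 2s, 2r + 2s - 1)
(r₁, s₁) = (0.5, -4) − 0.25·(-6, -8) = (2, -2)
(r₂, s₂) = (2, -2) − 0.25·(4, -1) = (1, -1.75)
(r₃, s₃) = (1, -1.75) − 0.25·(0.5, -2.5) = (0.875, -1.125)
r = 0.875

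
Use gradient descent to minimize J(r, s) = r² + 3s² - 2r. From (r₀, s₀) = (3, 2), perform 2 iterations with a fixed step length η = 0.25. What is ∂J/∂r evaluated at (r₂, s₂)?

∇J = (2r - 2, 6s)
(r₁, s₁) = (3, 2) − 0.25·(4, 12) = (2, -1)
(r₂, s₂) = (2, -1) − 0.25·(2, -6) = (1.5, 0.5)
∂J/∂r at (1.5, 0.5) = 1

1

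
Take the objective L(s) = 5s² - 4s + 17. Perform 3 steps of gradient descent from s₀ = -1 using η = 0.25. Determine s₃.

L′(s) = 10s - 4
s₁ = -1 − 0.25·(-14) = 2.5
s₂ = 2.5 − 0.25·21 = -2.75
s₃ = -2.75 − 0.25·(-31.5) = 5.125

5.125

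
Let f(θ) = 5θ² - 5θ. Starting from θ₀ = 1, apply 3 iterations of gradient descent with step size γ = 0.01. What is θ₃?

0.8645

f′(θ) = 10θ - 5
Step 1: f′(1) = 5; θ₁ = 1 − 0.01·5 = 0.95
Step 2: f′(0.95) = 4.5; θ₂ = 0.95 − 0.01·4.5 = 0.905
Step 3: f′(0.905) = 4.05; θ₃ = 0.905 − 0.01·4.05 = 0.8645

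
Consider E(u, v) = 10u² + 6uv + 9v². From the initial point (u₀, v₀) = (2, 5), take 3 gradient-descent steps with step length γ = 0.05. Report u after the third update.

∇E = (20u + 6v, 6u + 18v)
(u₁, v₁) = (2, 5) − 0.05·(70, 102) = (-1.5, -0.1)
(u₂, v₂) = (-1.5, -0.1) − 0.05·(-30.6, -10.8) = (0.03, 0.44)
(u₃, v₃) = (0.03, 0.44) − 0.05·(3.24, 8.1) = (-0.132, 0.035)
u = -0.132

-0.132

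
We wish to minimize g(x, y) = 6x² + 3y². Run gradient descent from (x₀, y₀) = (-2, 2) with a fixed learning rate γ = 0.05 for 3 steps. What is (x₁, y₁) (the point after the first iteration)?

(-0.8, 1.4)

∇g = (12x, 6y)
(x₁, y₁) = (-2, 2) − 0.05·(-24, 12) = (-0.8, 1.4)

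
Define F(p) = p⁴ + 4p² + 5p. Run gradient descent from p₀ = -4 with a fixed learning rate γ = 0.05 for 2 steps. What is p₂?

-203.295675

F′(p) = 4p³ + 8p + 5
p₁ = -4 − 0.05·(-283) = 10.15
p₂ = 10.15 − 0.05·4268.9135 = -203.295675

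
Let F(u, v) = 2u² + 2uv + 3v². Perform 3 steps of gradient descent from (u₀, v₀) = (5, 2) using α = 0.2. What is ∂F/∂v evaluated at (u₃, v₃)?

∇F = (4u + 2v, 2u + 6v)
(u₁, v₁) = (5, 2) − 0.2·(24, 22) = (0.2, -2.4)
(u₂, v₂) = (0.2, -2.4) − 0.2·(-4, -14) = (1, 0.4)
(u₃, v₃) = (1, 0.4) − 0.2·(4.8, 4.4) = (0.04, -0.48)
∂F/∂v at (0.04, -0.48) = -2.8

-2.8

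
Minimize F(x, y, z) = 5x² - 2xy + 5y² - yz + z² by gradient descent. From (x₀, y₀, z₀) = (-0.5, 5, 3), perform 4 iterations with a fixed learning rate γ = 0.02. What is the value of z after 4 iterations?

2.8277392

∇F = (10x - 2y, -2x + 10y - z, -y + 2z)
Step 1: at (-0.5, 5, 3), ∇F = (-15, 48, 1) → (-0.5, 5, 3) − 0.02·(-15, 48, 1) = (-0.2, 4.04, 2.98)
Step 2: at (-0.2, 4.04, 2.98), ∇F = (-10.08, 37.82, 1.92) → (-0.2, 4.04, 2.98) − 0.02·(-10.08, 37.82, 1.92) = (0.0016, 3.2836, 2.9416)
Step 3: at (0.0016, 3.2836, 2.9416), ∇F = (-6.5512, 29.8912, 2.5996) → (0.0016, 3.2836, 2.9416) − 0.02·(-6.5512, 29.8912, 2.5996) = (0.132624, 2.685776, 2.889608)
Step 4: at (0.132624, 2.685776, 2.889608), ∇F = (-4.045312, 23.702904, 3.09344) → (0.132624, 2.685776, 2.889608) − 0.02·(-4.045312, 23.702904, 3.09344) = (0.21353024, 2.21171792, 2.8277392)
z = 2.8277392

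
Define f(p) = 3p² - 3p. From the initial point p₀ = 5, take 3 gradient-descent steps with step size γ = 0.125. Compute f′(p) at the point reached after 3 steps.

0.421875

f′(p) = 6p - 3
p₁ = 5 − 0.125·27 = 1.625
p₂ = 1.625 − 0.125·6.75 = 0.78125
p₃ = 0.78125 − 0.125·1.6875 = 0.5703125
f′(p) at (0.5703125) = 0.421875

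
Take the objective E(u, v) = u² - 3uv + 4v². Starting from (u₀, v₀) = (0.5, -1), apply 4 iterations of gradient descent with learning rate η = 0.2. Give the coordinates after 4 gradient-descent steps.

∇E = (2u - 3v, -3u + 8v)
Step 1: at (0.5, -1), ∇E = (4, -9.5) → (0.5, -1) − 0.2·(4, -9.5) = (-0.3, 0.9)
Step 2: at (-0.3, 0.9), ∇E = (-3.3, 8.1) → (-0.3, 0.9) − 0.2·(-3.3, 8.1) = (0.36, -0.72)
Step 3: at (0.36, -0.72), ∇E = (2.88, -6.84) → (0.36, -0.72) − 0.2·(2.88, -6.84) = (-0.216, 0.648)
Step 4: at (-0.216, 0.648), ∇E = (-2.376, 5.832) → (-0.216, 0.648) − 0.2·(-2.376, 5.832) = (0.2592, -0.5184)

(0.2592, -0.5184)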